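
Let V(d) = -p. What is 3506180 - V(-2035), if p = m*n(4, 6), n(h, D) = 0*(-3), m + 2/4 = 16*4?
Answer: 3506180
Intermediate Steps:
m = 127/2 (m = -½ + 16*4 = -½ + 64 = 127/2 ≈ 63.500)
n(h, D) = 0
p = 0 (p = (127/2)*0 = 0)
V(d) = 0 (V(d) = -1*0 = 0)
3506180 - V(-2035) = 3506180 - 1*0 = 3506180 + 0 = 3506180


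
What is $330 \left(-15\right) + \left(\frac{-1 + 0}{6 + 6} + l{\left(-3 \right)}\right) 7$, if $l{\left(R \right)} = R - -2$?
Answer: $- \frac{59491}{12} \approx -4957.6$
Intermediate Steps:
$l{\left(R \right)} = 2 + R$ ($l{\left(R \right)} = R + 2 = 2 + R$)
$330 \left(-15\right) + \left(\frac{-1 + 0}{6 + 6} + l{\left(-3 \right)}\right) 7 = 330 \left(-15\right) + \left(\frac{-1 + 0}{6 + 6} + \left(2 - 3\right)\right) 7 = -4950 + \left(- \frac{1}{12} - 1\right) 7 = -4950 - \frac{91}{12} = - \frac{59491}{12}$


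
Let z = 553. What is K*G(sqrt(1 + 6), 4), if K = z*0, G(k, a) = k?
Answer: 0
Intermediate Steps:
K = 0 (K = 553*0 = 0)
K*G(sqrt(1 + 6), 4) = 0*sqrt(1 + 6) = 0*sqrt(7) = 0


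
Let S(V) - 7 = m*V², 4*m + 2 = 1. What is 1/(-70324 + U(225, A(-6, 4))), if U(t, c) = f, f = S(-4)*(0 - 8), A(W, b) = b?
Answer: -1/70348 ≈ -1.4215e-5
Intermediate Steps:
m = -¼ (m = -½ + (¼)*1 = -½ + ¼ = -¼ ≈ -0.25000)
S(V) = 7 - V²/4
f = -24 (f = (7 - ¼*(-4)²)*(0 - 8) = (7 - ¼*16)*(-8) = (7 - 4)*(-8) = 3*(-8) = -24)
U(t, c) = -24
1/(-70324 + U(225, A(-6, 4))) = 1/(-70324 - 24) = 1/(-70348) = -1/70348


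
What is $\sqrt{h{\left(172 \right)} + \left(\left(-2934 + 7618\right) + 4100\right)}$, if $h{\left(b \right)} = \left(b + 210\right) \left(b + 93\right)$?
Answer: $\sqrt{110014} \approx 331.68$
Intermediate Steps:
$h{\left(b \right)} = \left(93 + b\right) \left(210 + b\right)$ ($h{\left(b \right)} = \left(210 + b\right) \left(93 + b\right) = \left(93 + b\right) \left(210 + b\right)$)
$\sqrt{h{\left(172 \right)} + \left(\left(-2934 + 7618\right) + 4100\right)} = \sqrt{\left(19530 + 172^{2} + 303 \cdot 172\right) + \left(\left(-2934 + 7618\right) + 4100\right)} = \sqrt{\left(19530 + 29584 + 52116\right) + \left(4684 + 4100\right)} = \sqrt{101230 + 8784} = \sqrt{110014}$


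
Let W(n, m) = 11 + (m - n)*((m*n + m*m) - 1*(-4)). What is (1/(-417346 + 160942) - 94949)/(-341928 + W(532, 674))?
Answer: -24345303397/29507613073596 ≈ -0.00082505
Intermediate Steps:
W(n, m) = 11 + (m - n)*(4 + m**2 + m*n) (W(n, m) = 11 + (m - n)*((m*n + m**2) + 4) = 11 + (m - n)*((m**2 + m*n) + 4) = 11 + (m - n)*(4 + m**2 + m*n))
(1/(-417346 + 160942) - 94949)/(-341928 + W(532, 674)) = (1/(-417346 + 160942) - 94949)/(-341928 + (11 + 674**3 - 4*532 + 4*674 - 1*674*532**2)) = (1/(-256404) - 94949)/(-341928 + (11 + 306182024 - 2128 + 2696 - 1*674*283024)) = (-1/256404 - 94949)/(-341928 + (11 + 306182024 - 2128 + 2696 - 190758176)) = -24345303397/(256404*(-341928 + 115424427)) = -24345303397/256404/115082499 = -24345303397/256404*1/115082499 = -24345303397/29507613073596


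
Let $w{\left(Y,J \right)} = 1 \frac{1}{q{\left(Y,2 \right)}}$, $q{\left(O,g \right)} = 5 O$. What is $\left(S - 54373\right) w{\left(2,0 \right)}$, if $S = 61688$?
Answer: $\frac{1463}{2} \approx 731.5$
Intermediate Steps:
$w{\left(Y,J \right)} = \frac{1}{5 Y}$ ($w{\left(Y,J \right)} = 1 \frac{1}{5 Y} = \frac{1}{5 Y}$)
$\left(S - 54373\right) w{\left(2,0 \right)} = \left(61688 - 54373\right) \frac{1}{5 \cdot 2} = \left(61688 - 54373\right) \frac{1}{5} \cdot \frac{1}{2} = 7315 \cdot \frac{1}{10} = \frac{1463}{2}$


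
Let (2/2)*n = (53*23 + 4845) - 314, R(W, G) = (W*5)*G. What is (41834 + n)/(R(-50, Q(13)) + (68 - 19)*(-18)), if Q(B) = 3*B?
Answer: -5948/1329 ≈ -4.4755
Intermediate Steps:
R(W, G) = 5*G*W (R(W, G) = (5*W)*G = 5*G*W)
n = 5750 (n = (53*23 + 4845) - 314 = (1219 + 4845) - 314 = 6064 - 314 = 5750)
(41834 + n)/(R(-50, Q(13)) + (68 - 19)*(-18)) = (41834 + 5750)/(5*(3*13)*(-50) + (68 - 19)*(-18)) = 47584/(5*39*(-50) + 49*(-18)) = 47584/(-9750 - 882) = 47584/(-10632) = 47584*(-1/10632) = -5948/1329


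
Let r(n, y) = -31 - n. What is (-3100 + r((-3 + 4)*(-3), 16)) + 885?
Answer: -2243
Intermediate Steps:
(-3100 + r((-3 + 4)*(-3), 16)) + 885 = (-3100 + (-31 - (-3 + 4)*(-3))) + 885 = (-3100 + (-31 - (-3))) + 885 = (-3100 + (-31 - 1*(-3))) + 885 = (-3100 + (-31 + 3)) + 885 = (-3100 - 28) + 885 = -3128 + 885 = -2243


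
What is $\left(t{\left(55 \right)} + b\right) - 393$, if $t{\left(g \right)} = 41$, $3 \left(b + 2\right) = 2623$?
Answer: $\frac{1561}{3} \approx 520.33$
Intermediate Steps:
$b = \frac{2617}{3}$ ($b = -2 + \frac{1}{3} \cdot 2623 = -2 + \frac{2623}{3} = \frac{2617}{3} \approx 872.33$)
$\left(t{\left(55 \right)} + b\right) - 393 = \left(41 + \frac{2617}{3}\right) - 393 = \frac{2740}{3} - 393 = \frac{1561}{3}$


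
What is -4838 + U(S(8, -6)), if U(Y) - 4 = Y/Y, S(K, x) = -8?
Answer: -4833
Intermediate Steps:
U(Y) = 5 (U(Y) = 4 + Y/Y = 4 + 1 = 5)
-4838 + U(S(8, -6)) = -4838 + 5 = -4833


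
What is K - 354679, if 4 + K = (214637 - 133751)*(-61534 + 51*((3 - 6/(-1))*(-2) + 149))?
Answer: -4437194441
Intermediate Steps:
K = -4436839762 (K = -4 + (214637 - 133751)*(-61534 + 51*((3 - 6/(-1))*(-2) + 149)) = -4 + 80886*(-61534 + 51*((3 - 6*(-1))*(-2) + 149)) = -4 + 80886*(-61534 + 51*((3 + 6)*(-2) + 149)) = -4 + 80886*(-61534 + 51*(9*(-2) + 149)) = -4 + 80886*(-61534 + 51*(-18 + 149)) = -4 + 80886*(-61534 + 51*131) = -4 + 80886*(-61534 + 6681) = -4 + 80886*(-54853) = -4 - 4436839758 = -4436839762)
K - 354679 = -4436839762 - 354679 = -4437194441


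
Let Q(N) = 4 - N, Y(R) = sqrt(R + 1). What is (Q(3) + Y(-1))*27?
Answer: 27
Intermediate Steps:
Y(R) = sqrt(1 + R)
(Q(3) + Y(-1))*27 = ((4 - 1*3) + sqrt(1 - 1))*27 = ((4 - 3) + sqrt(0))*27 = (1 + 0)*27 = 1*27 = 27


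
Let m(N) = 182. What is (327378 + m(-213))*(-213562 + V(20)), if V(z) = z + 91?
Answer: -69918009560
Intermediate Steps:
V(z) = 91 + z
(327378 + m(-213))*(-213562 + V(20)) = (327378 + 182)*(-213562 + (91 + 20)) = 327560*(-213562 + 111) = 327560*(-213451) = -69918009560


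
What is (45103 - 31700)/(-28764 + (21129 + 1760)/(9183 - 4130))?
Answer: -67725359/145321603 ≈ -0.46604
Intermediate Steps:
(45103 - 31700)/(-28764 + (21129 + 1760)/(9183 - 4130)) = 13403/(-28764 + 22889/5053) = 13403/(-145321603/5053) = 13403*(-5053/145321603) = -67725359/145321603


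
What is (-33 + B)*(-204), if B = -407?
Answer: 89760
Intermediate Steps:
(-33 + B)*(-204) = (-33 - 407)*(-204) = -440*(-204) = 89760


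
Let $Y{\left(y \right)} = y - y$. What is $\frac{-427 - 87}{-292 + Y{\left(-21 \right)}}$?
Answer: $\frac{257}{146} \approx 1.7603$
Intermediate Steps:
$Y{\left(y \right)} = 0$
$\frac{-427 - 87}{-292 + Y{\left(-21 \right)}} = \frac{-427 - 87}{-292 + 0} = - \frac{514}{-292} = \left(-514\right) \left(- \frac{1}{292}\right) = \frac{257}{146}$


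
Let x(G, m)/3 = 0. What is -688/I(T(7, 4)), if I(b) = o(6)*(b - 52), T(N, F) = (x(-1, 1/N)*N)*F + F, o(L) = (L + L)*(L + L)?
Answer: 43/432 ≈ 0.099537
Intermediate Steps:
o(L) = 4*L**2 (o(L) = (2*L)*(2*L) = 4*L**2)
x(G, m) = 0 (x(G, m) = 3*0 = 0)
T(N, F) = F (T(N, F) = (0*N)*F + F = 0*F + F = 0 + F = F)
I(b) = -7488 + 144*b (I(b) = (4*6**2)*(b - 52) = (4*36)*(-52 + b) = 144*(-52 + b) = -7488 + 144*b)
-688/I(T(7, 4)) = -688/(-7488 + 144*4) = -688/(-7488 + 576) = -688/(-6912) = -688*(-1/6912) = 43/432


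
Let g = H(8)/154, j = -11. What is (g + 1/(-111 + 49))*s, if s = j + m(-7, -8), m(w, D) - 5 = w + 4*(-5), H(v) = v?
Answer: -513/434 ≈ -1.1820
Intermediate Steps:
m(w, D) = -15 + w (m(w, D) = 5 + (w + 4*(-5)) = 5 + (w - 20) = 5 + (-20 + w) = -15 + w)
g = 4/77 (g = 8/154 = 8*(1/154) = 4/77 ≈ 0.051948)
s = -33 (s = -11 + (-15 - 7) = -11 - 22 = -33)
(g + 1/(-111 + 49))*s = (4/77 + 1/(-111 + 49))*(-33) = (4/77 + 1/(-62))*(-33) = (4/77 - 1/62)*(-33) = (171/4774)*(-33) = -513/434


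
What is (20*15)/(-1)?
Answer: -300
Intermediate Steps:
(20*15)/(-1) = 300*(-1) = -300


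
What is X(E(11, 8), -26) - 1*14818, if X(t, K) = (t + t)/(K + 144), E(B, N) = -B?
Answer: -874273/59 ≈ -14818.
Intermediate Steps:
X(t, K) = 2*t/(144 + K) (X(t, K) = (2*t)/(144 + K) = 2*t/(144 + K))
X(E(11, 8), -26) - 1*14818 = 2*(-1*11)/(144 - 26) - 1*14818 = 2*(-11)/118 - 14818 = 2*(-11)*(1/118) - 14818 = -11/59 - 14818 = -874273/59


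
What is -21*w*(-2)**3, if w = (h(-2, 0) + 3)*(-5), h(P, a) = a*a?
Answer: -2520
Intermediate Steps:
h(P, a) = a**2
w = -15 (w = (0**2 + 3)*(-5) = (0 + 3)*(-5) = 3*(-5) = -15)
-21*w*(-2)**3 = -21*(-15)*(-2)**3 = 315*(-8) = -2520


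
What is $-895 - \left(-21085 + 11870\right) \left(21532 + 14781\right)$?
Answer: $334623400$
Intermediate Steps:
$-895 - \left(-21085 + 11870\right) \left(21532 + 14781\right) = -895 - \left(-9215\right) 36313 = -895 - -334624295 = -895 + 334624295 = 334623400$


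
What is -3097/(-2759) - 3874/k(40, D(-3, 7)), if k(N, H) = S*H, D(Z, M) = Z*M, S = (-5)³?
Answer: -2558741/7242375 ≈ -0.35330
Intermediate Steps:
S = -125
D(Z, M) = M*Z
k(N, H) = -125*H
-3097/(-2759) - 3874/k(40, D(-3, 7)) = -3097/(-2759) - 3874/((-875*(-3))) = -3097*(-1/2759) - 3874/((-125*(-21))) = 3097/2759 - 3874/2625 = -2558741/7242375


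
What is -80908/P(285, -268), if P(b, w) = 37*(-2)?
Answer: 40454/37 ≈ 1093.4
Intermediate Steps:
P(b, w) = -74
-80908/P(285, -268) = -80908/(-74) = -80908*(-1/74) = 40454/37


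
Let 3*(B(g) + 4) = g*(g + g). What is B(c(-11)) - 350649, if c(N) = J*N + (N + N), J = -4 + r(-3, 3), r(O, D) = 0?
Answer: -1050991/3 ≈ -3.5033e+5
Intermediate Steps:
J = -4 (J = -4 + 0 = -4)
c(N) = -2*N (c(N) = -4*N + (N + N) = -4*N + 2*N = -2*N)
B(g) = -4 + 2*g²/3 (B(g) = -4 + (g*(g + g))/3 = -4 + (g*(2*g))/3 = -4 + (2*g²)/3 = -4 + 2*g²/3)
B(c(-11)) - 350649 = (-4 + 2*(-2*(-11))²/3) - 350649 = (-4 + (⅔)*22²) - 350649 = (-4 + (⅔)*484) - 350649 = (-4 + 968/3) - 350649 = 956/3 - 350649 = -1050991/3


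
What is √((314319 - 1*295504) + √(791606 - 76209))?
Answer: √(18815 + √715397) ≈ 140.22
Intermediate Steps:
√((314319 - 1*295504) + √(791606 - 76209)) = √((314319 - 295504) + √715397) = √(18815 + √715397)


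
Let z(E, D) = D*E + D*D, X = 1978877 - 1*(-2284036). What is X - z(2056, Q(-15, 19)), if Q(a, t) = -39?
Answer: 4341576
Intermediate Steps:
X = 4262913 (X = 1978877 + 2284036 = 4262913)
z(E, D) = D² + D*E (z(E, D) = D*E + D² = D² + D*E)
X - z(2056, Q(-15, 19)) = 4262913 - (-39)*(-39 + 2056) = 4262913 - (-39)*2017 = 4262913 - 1*(-78663) = 4262913 + 78663 = 4341576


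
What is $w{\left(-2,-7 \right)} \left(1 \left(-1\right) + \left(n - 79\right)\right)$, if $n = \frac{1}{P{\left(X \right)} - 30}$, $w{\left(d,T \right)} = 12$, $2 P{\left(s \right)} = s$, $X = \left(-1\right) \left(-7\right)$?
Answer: $- \frac{50904}{53} \approx -960.45$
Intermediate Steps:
$X = 7$
$P{\left(s \right)} = \frac{s}{2}$
$n = - \frac{2}{53}$ ($n = \frac{1}{\frac{1}{2} \cdot 7 - 30} = \frac{1}{\frac{7}{2} - 30} = \frac{1}{- \frac{53}{2}} = - \frac{2}{53} \approx -0.037736$)
$w{\left(-2,-7 \right)} \left(1 \left(-1\right) + \left(n - 79\right)\right) = 12 \left(1 \left(-1\right) - \frac{4189}{53}\right) = 12 \left(-1 - \frac{4189}{53}\right) = 12 \left(- \frac{4242}{53}\right) = - \frac{50904}{53}$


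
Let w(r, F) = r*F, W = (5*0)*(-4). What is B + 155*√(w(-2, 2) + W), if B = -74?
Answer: -74 + 310*I ≈ -74.0 + 310.0*I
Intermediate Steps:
W = 0 (W = 0*(-4) = 0)
w(r, F) = F*r
B + 155*√(w(-2, 2) + W) = -74 + 155*√(2*(-2) + 0) = -74 + 155*√(-4 + 0) = -74 + 155*√(-4) = -74 + 155*(2*I) = -74 + 310*I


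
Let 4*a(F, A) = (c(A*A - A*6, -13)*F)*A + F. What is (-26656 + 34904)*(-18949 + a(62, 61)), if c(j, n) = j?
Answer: 26007750312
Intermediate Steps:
a(F, A) = F/4 + A*F*(A² - 6*A)/4 (a(F, A) = (((A*A - A*6)*F)*A + F)/4 = (((A² - 6*A)*F)*A + F)/4 = ((F*(A² - 6*A))*A + F)/4 = (A*F*(A² - 6*A) + F)/4 = (F + A*F*(A² - 6*A))/4 = F/4 + A*F*(A² - 6*A)/4)
(-26656 + 34904)*(-18949 + a(62, 61)) = (-26656 + 34904)*(-18949 + (¼)*62*(1 + 61²*(-6 + 61))) = 8248*(-18949 + (¼)*62*(1 + 3721*55)) = 8248*(-18949 + (¼)*62*(1 + 204655)) = 8248*(-18949 + (¼)*62*204656) = 8248*(-18949 + 3172168) = 8248*3153219 = 26007750312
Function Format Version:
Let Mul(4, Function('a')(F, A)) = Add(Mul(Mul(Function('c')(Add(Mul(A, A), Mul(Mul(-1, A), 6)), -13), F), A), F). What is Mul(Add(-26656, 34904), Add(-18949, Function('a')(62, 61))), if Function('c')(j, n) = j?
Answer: 26007750312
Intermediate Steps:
Function('a')(F, A) = Add(Mul(Rational(1, 4), F), Mul(Rational(1, 4), A, F, Add(Pow(A, 2), Mul(-6, A)))) (Function('a')(F, A) = Mul(Rational(1, 4), Add(Mul(Mul(Add(Mul(A, A), Mul(Mul(-1, A), 6)), F), A), F)) = Mul(Rational(1, 4), Add(Mul(Mul(Add(Pow(A, 2), Mul(-6, A)), F), A), F)) = Mul(Rational(1, 4), Add(Mul(Mul(F, Add(Pow(A, 2), Mul(-6, A))), A), F)) = Mul(Rational(1, 4), Add(Mul(A, F, Add(Pow(A, 2), Mul(-6, A))), F)) = Mul(Rational(1, 4), Add(F, Mul(A, F, Add(Pow(A, 2), Mul(-6, A))))) = Add(Mul(Rational(1, 4), F), Mul(Rational(1, 4), A, F, Add(Pow(A, 2), Mul(-6, A)))))
Mul(Add(-26656, 34904), Add(-18949, Function('a')(62, 61))) = Mul(Add(-26656, 34904), Add(-18949, Mul(Rational(1, 4), 62, Add(1, Mul(Pow(61, 2), Add(-6, 61)))))) = Mul(8248, Add(-18949, Mul(Rational(1, 4), 62, Add(1, Mul(3721, 55))))) = Mul(8248, Add(-18949, Mul(Rational(1, 4), 62, Add(1, 204655)))) = Mul(8248, Add(-18949, Mul(Rational(1, 4), 62, 204656))) = Mul(8248, Add(-18949, 3172168)) = Mul(8248, 3153219) = 26007750312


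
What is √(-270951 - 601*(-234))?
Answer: 11*I*√1077 ≈ 360.99*I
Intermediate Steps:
√(-270951 - 601*(-234)) = √(-270951 + 140634) = √(-130317) = 11*I*√1077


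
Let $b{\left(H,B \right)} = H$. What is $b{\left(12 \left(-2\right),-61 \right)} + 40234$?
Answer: $40210$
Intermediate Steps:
$b{\left(12 \left(-2\right),-61 \right)} + 40234 = 12 \left(-2\right) + 40234 = -24 + 40234 = 40210$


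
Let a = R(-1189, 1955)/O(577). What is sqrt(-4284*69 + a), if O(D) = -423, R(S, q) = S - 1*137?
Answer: I*sqrt(5876681754)/141 ≈ 543.68*I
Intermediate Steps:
R(S, q) = -137 + S (R(S, q) = S - 137 = -137 + S)
a = 442/141 (a = (-137 - 1189)/(-423) = -1326*(-1/423) = 442/141 ≈ 3.1348)
sqrt(-4284*69 + a) = sqrt(-4284*69 + 442/141) = sqrt(-295596 + 442/141) = sqrt(-41678594/141) = I*sqrt(5876681754)/141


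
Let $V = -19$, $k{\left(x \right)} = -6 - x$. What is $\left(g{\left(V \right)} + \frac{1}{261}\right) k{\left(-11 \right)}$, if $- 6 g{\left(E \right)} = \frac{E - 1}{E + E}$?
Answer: $- \frac{2080}{4959} \approx -0.41944$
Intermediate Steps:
$g{\left(E \right)} = - \frac{-1 + E}{12 E}$ ($g{\left(E \right)} = - \frac{\left(E - 1\right) \frac{1}{E + E}}{6} = - \frac{\left(-1 + E\right) \frac{1}{2 E}}{6} = - \frac{\frac{1}{2} \frac{1}{E} \left(-1 + E\right)}{6} = - \frac{-1 + E}{12 E}$)
$\left(g{\left(V \right)} + \frac{1}{261}\right) k{\left(-11 \right)} = \left(\frac{1 - -19}{12 \left(-19\right)} + \frac{1}{261}\right) \left(-6 - -11\right) = \left(\frac{1}{12} \left(- \frac{1}{19}\right) \left(1 + 19\right) + \frac{1}{261}\right) \left(-6 + 11\right) = \left(\frac{1}{12} \left(- \frac{1}{19}\right) 20 + \frac{1}{261}\right) 5 = \left(- \frac{5}{57} + \frac{1}{261}\right) 5 = \left(- \frac{416}{4959}\right) 5 = - \frac{2080}{4959}$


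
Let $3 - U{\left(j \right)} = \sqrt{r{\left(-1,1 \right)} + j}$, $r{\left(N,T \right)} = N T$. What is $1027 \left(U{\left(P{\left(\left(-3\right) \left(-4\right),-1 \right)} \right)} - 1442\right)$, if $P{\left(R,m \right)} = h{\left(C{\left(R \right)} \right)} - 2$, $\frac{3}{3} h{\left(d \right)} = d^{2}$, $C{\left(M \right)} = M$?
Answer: $-1477853 - 1027 \sqrt{141} \approx -1.49 \cdot 10^{6}$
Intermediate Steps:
$h{\left(d \right)} = d^{2}$
$P{\left(R,m \right)} = -2 + R^{2}$ ($P{\left(R,m \right)} = R^{2} - 2 = -2 + R^{2}$)
$U{\left(j \right)} = 3 - \sqrt{-1 + j}$ ($U{\left(j \right)} = 3 - \sqrt{\left(-1\right) 1 + j} = 3 - \sqrt{-1 + j}$)
$1027 \left(U{\left(P{\left(\left(-3\right) \left(-4\right),-1 \right)} \right)} - 1442\right) = 1027 \left(\left(3 - \sqrt{-1 - \left(2 - \left(\left(-3\right) \left(-4\right)\right)^{2}\right)}\right) - 1442\right) = 1027 \left(\left(3 - \sqrt{-1 - \left(2 - 12^{2}\right)}\right) - 1442\right) = 1027 \left(\left(3 - \sqrt{-1 + \left(-2 + 144\right)}\right) - 1442\right) = 1027 \left(\left(3 - \sqrt{-1 + 142}\right) - 1442\right) = 1027 \left(\left(3 - \sqrt{141}\right) - 1442\right) = 1027 \left(-1439 - \sqrt{141}\right) = -1477853 - 1027 \sqrt{141}$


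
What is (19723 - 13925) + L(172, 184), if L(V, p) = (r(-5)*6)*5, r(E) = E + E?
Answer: 5498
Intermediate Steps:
r(E) = 2*E
L(V, p) = -300 (L(V, p) = ((2*(-5))*6)*5 = -10*6*5 = -60*5 = -300)
(19723 - 13925) + L(172, 184) = (19723 - 13925) - 300 = 5798 - 300 = 5498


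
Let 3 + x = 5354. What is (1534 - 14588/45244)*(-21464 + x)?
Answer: -279519091251/11311 ≈ -2.4712e+7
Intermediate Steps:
x = 5351 (x = -3 + 5354 = 5351)
(1534 - 14588/45244)*(-21464 + x) = (1534 - 14588/45244)*(-21464 + 5351) = (1534 - 14588*1/45244)*(-16113) = (1534 - 3647/11311)*(-16113) = (17347427/11311)*(-16113) = -279519091251/11311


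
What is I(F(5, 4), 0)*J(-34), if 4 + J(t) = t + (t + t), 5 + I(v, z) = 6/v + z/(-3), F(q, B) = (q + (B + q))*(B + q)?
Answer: 11024/21 ≈ 524.95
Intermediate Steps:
F(q, B) = (B + q)*(B + 2*q) (F(q, B) = (B + 2*q)*(B + q) = (B + q)*(B + 2*q))
I(v, z) = -5 + 6/v - z/3 (I(v, z) = -5 + (6/v + z/(-3)) = -5 + (6/v + z*(-1/3)) = -5 + (6/v - z/3) = -5 + 6/v - z/3)
J(t) = -4 + 3*t (J(t) = -4 + (t + (t + t)) = -4 + (t + 2*t) = -4 + 3*t)
I(F(5, 4), 0)*J(-34) = (-5 + 6/(4**2 + 2*5**2 + 3*4*5) - 1/3*0)*(-4 + 3*(-34)) = (-5 + 6/(16 + 2*25 + 60) + 0)*(-4 - 102) = (-5 + 6/(16 + 50 + 60) + 0)*(-106) = (-5 + 6/126 + 0)*(-106) = (-5 + 6*(1/126) + 0)*(-106) = (-5 + 1/21 + 0)*(-106) = -104/21*(-106) = 11024/21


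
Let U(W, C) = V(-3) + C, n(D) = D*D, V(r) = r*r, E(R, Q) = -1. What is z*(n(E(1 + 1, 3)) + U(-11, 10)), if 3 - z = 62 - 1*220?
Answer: 3220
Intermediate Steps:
V(r) = r**2
z = 161 (z = 3 - (62 - 1*220) = 3 - (62 - 220) = 3 - 1*(-158) = 3 + 158 = 161)
n(D) = D**2
U(W, C) = 9 + C (U(W, C) = (-3)**2 + C = 9 + C)
z*(n(E(1 + 1, 3)) + U(-11, 10)) = 161*((-1)**2 + (9 + 10)) = 161*(1 + 19) = 161*20 = 3220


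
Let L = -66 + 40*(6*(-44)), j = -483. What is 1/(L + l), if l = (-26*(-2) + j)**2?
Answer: 1/175135 ≈ 5.7099e-6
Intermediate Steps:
l = 185761 (l = (-26*(-2) - 483)**2 = (52 - 483)**2 = (-431)**2 = 185761)
L = -10626 (L = -66 + 40*(-264) = -66 - 10560 = -10626)
1/(L + l) = 1/(-10626 + 185761) = 1/175135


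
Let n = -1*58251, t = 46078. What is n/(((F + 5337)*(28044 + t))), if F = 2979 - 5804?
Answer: -58251/186194464 ≈ -0.00031285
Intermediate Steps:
F = -2825
n = -58251
n/(((F + 5337)*(28044 + t))) = -58251*1/((-2825 + 5337)*(28044 + 46078)) = -58251/(2512*74122) = -58251/186194464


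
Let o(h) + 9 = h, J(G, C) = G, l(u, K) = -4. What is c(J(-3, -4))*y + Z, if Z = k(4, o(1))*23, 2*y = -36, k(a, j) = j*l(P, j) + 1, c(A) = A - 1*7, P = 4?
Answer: 939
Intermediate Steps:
c(A) = -7 + A (c(A) = A - 7 = -7 + A)
o(h) = -9 + h
k(a, j) = 1 - 4*j (k(a, j) = j*(-4) + 1 = -4*j + 1 = 1 - 4*j)
y = -18 (y = (1/2)*(-36) = -18)
Z = 759 (Z = (1 - 4*(-9 + 1))*23 = (1 - 4*(-8))*23 = (1 + 32)*23 = 33*23 = 759)
c(J(-3, -4))*y + Z = (-7 - 3)*(-18) + 759 = -10*(-18) + 759 = 180 + 759 = 939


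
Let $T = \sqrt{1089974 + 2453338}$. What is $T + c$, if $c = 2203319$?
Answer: $2203319 + 4 \sqrt{221457} \approx 2.2052 \cdot 10^{6}$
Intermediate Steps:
$T = 4 \sqrt{221457}$ ($T = \sqrt{3543312} = 4 \sqrt{221457} \approx 1882.4$)
$T + c = 4 \sqrt{221457} + 2203319 = 2203319 + 4 \sqrt{221457}$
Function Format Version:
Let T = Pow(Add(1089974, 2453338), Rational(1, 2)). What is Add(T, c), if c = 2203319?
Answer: Add(2203319, Mul(4, Pow(221457, Rational(1, 2)))) ≈ 2.2052e+6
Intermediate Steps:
T = Mul(4, Pow(221457, Rational(1, 2))) (T = Pow(3543312, Rational(1, 2)) = Mul(4, Pow(221457, Rational(1, 2))) ≈ 1882.4)
Add(T, c) = Add(Mul(4, Pow(221457, Rational(1, 2))), 2203319) = Add(2203319, Mul(4, Pow(221457, Rational(1, 2))))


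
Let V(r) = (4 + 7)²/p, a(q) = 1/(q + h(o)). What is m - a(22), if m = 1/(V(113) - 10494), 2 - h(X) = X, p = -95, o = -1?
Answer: -999426/24926275 ≈ -0.040095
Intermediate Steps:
h(X) = 2 - X
a(q) = 1/(3 + q) (a(q) = 1/(q + (2 - 1*(-1))) = 1/(q + (2 + 1)) = 1/(q + 3) = 1/(3 + q))
V(r) = -121/95 (V(r) = (4 + 7)²/(-95) = 11²*(-1/95) = 121*(-1/95) = -121/95)
m = -95/997051 (m = 1/(-121/95 - 10494) = 1/(-997051/95) = -95/997051 ≈ -9.5281e-5)
m - a(22) = -95/997051 - 1/(3 + 22) = -95/997051 - 1/25 = -999426/24926275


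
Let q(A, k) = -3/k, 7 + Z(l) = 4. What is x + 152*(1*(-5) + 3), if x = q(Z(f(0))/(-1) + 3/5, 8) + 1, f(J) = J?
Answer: -2427/8 ≈ -303.38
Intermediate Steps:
Z(l) = -3 (Z(l) = -7 + 4 = -3)
x = 5/8 (x = -3/8 + 1 = 5/8 ≈ 0.62500)
x + 152*(1*(-5) + 3) = 5/8 + 152*(1*(-5) + 3) = 5/8 + 152*(-5 + 3) = 5/8 + 152*(-2) = 5/8 - 304 = -2427/8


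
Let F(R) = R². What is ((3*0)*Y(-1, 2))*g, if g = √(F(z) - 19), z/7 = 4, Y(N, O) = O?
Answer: 0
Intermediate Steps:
z = 28 (z = 7*4 = 28)
g = 3*√85 (g = √(28² - 19) = √(784 - 19) = √765 = 3*√85 ≈ 27.659)
((3*0)*Y(-1, 2))*g = ((3*0)*2)*(3*√85) = (0*2)*(3*√85) = 0*(3*√85) = 0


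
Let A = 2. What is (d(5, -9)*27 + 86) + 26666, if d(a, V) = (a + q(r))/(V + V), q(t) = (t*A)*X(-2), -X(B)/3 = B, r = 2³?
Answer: 53201/2 ≈ 26601.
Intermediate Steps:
r = 8
X(B) = -3*B
q(t) = 12*t (q(t) = (t*2)*(-3*(-2)) = (2*t)*6 = 12*t)
d(a, V) = (96 + a)/(2*V) (d(a, V) = (a + 12*8)/(V + V) = (a + 96)/((2*V)) = (96 + a)*(1/(2*V)) = (96 + a)/(2*V))
(d(5, -9)*27 + 86) + 26666 = (((½)*(96 + 5)/(-9))*27 + 86) + 26666 = (((½)*(-⅑)*101)*27 + 86) + 26666 = (-101/18*27 + 86) + 26666 = (-303/2 + 86) + 26666 = -131/2 + 26666 = 53201/2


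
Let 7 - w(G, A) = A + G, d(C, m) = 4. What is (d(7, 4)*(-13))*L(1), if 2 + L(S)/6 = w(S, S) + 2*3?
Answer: -2808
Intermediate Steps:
w(G, A) = 7 - A - G (w(G, A) = 7 - (A + G) = 7 + (-A - G) = 7 - A - G)
L(S) = 66 - 12*S (L(S) = -12 + 6*((7 - S - S) + 2*3) = -12 + 6*((7 - 2*S) + 6) = -12 + 6*(13 - 2*S) = -12 + (78 - 12*S) = 66 - 12*S)
(d(7, 4)*(-13))*L(1) = (4*(-13))*(66 - 12*1) = -52*(66 - 12) = -52*54 = -2808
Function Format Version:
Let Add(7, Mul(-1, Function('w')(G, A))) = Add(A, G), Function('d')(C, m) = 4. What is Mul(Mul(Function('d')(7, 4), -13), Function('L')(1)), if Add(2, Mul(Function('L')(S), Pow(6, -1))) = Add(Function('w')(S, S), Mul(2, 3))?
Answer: -2808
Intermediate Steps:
Function('w')(G, A) = Add(7, Mul(-1, A), Mul(-1, G)) (Function('w')(G, A) = Add(7, Mul(-1, Add(A, G))) = Add(7, Add(Mul(-1, A), Mul(-1, G))) = Add(7, Mul(-1, A), Mul(-1, G)))
Function('L')(S) = Add(66, Mul(-12, S)) (Function('L')(S) = Add(-12, Mul(6, Add(Add(7, Mul(-1, S), Mul(-1, S)), Mul(2, 3)))) = Add(-12, Mul(6, Add(Add(7, Mul(-2, S)), 6))) = Add(-12, Mul(6, Add(13, Mul(-2, S)))) = Add(-12, Add(78, Mul(-12, S))) = Add(66, Mul(-12, S)))
Mul(Mul(Function('d')(7, 4), -13), Function('L')(1)) = Mul(Mul(4, -13), Add(66, Mul(-12, 1))) = Mul(-52, Add(66, -12)) = Mul(-52, 54) = -2808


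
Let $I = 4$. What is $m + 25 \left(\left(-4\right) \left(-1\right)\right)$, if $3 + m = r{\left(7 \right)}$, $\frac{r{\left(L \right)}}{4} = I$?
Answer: $113$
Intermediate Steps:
$r{\left(L \right)} = 16$ ($r{\left(L \right)} = 4 \cdot 4 = 16$)
$m = 13$ ($m = -3 + 16 = 13$)
$m + 25 \left(\left(-4\right) \left(-1\right)\right) = 13 + 25 \left(\left(-4\right) \left(-1\right)\right) = 13 + 25 \cdot 4 = 13 + 100 = 113$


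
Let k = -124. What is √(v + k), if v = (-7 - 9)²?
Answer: 2*√33 ≈ 11.489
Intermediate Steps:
v = 256 (v = (-16)² = 256)
√(v + k) = √(256 - 124) = √132 = 2*√33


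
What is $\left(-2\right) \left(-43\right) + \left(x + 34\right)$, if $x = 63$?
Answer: $183$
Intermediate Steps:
$\left(-2\right) \left(-43\right) + \left(x + 34\right) = \left(-2\right) \left(-43\right) + \left(63 + 34\right) = 86 + 97 = 183$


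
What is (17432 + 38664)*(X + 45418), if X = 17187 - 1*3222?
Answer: 3331148768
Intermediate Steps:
X = 13965 (X = 17187 - 3222 = 13965)
(17432 + 38664)*(X + 45418) = (17432 + 38664)*(13965 + 45418) = 56096*59383 = 3331148768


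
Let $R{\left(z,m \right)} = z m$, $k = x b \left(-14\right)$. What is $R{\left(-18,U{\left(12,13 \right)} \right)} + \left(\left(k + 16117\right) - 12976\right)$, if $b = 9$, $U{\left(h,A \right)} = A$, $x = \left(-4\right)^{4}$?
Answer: $-29349$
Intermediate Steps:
$x = 256$
$k = -32256$ ($k = 256 \cdot 9 \left(-14\right) = 2304 \left(-14\right) = -32256$)
$R{\left(z,m \right)} = m z$
$R{\left(-18,U{\left(12,13 \right)} \right)} + \left(\left(k + 16117\right) - 12976\right) = 13 \left(-18\right) + \left(\left(-32256 + 16117\right) - 12976\right) = -234 - 29115 = -29349$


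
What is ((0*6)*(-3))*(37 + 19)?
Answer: 0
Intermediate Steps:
((0*6)*(-3))*(37 + 19) = (0*(-3))*56 = 0*56 = 0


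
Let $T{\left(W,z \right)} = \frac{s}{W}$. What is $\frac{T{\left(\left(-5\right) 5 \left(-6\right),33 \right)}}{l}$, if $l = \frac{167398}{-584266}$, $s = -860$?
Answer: $\frac{25123438}{1255485} \approx 20.011$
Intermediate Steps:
$T{\left(W,z \right)} = - \frac{860}{W}$
$l = - \frac{83699}{292133}$ ($l = 167398 \left(- \frac{1}{584266}\right) = - \frac{83699}{292133} \approx -0.28651$)
$\frac{T{\left(\left(-5\right) 5 \left(-6\right),33 \right)}}{l} = \frac{\left(-860\right) \frac{1}{\left(-5\right) 5 \left(-6\right)}}{- \frac{83699}{292133}} = - \frac{860}{\left(-25\right) \left(-6\right)} \left(- \frac{292133}{83699}\right) = - \frac{860}{150} \left(- \frac{292133}{83699}\right) = \left(-860\right) \frac{1}{150} \left(- \frac{292133}{83699}\right) = \left(- \frac{86}{15}\right) \left(- \frac{292133}{83699}\right) = \frac{25123438}{1255485}$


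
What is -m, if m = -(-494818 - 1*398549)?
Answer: -893367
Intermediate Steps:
m = 893367 (m = -(-494818 - 398549) = -1*(-893367) = 893367)
-m = -1*893367 = -893367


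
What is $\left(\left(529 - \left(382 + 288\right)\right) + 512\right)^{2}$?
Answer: $137641$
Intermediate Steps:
$\left(\left(529 - \left(382 + 288\right)\right) + 512\right)^{2} = \left(\left(529 - 670\right) + 512\right)^{2} = \left(-141 + 512\right)^{2} = 371^{2} = 137641$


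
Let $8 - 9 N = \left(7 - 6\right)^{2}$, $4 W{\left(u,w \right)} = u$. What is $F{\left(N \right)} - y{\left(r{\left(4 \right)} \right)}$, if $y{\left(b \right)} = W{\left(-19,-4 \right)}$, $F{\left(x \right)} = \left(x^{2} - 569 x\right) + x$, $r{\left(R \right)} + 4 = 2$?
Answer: $- \frac{141401}{324} \approx -436.42$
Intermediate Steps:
$W{\left(u,w \right)} = \frac{u}{4}$
$r{\left(R \right)} = -2$ ($r{\left(R \right)} = -4 + 2 = -2$)
$N = \frac{7}{9}$ ($N = \frac{8}{9} - \frac{\left(7 - 6\right)^{2}}{9} = \frac{8}{9} - \frac{1^{2}}{9} = \frac{8}{9} - \frac{1}{9} = \frac{7}{9} \approx 0.77778$)
$F{\left(x \right)} = x^{2} - 568 x$
$y{\left(b \right)} = - \frac{19}{4}$ ($y{\left(b \right)} = \frac{1}{4} \left(-19\right) = - \frac{19}{4}$)
$F{\left(N \right)} - y{\left(r{\left(4 \right)} \right)} = \frac{7 \left(-568 + \frac{7}{9}\right)}{9} - - \frac{19}{4} = \frac{7}{9} \left(- \frac{5105}{9}\right) + \frac{19}{4} = - \frac{35735}{81} + \frac{19}{4} = - \frac{141401}{324}$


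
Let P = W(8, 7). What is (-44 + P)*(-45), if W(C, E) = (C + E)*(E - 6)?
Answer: 1305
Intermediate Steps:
W(C, E) = (-6 + E)*(C + E) (W(C, E) = (C + E)*(-6 + E) = (-6 + E)*(C + E))
P = 15 (P = 7**2 - 6*8 - 6*7 + 8*7 = 49 - 48 - 42 + 56 = 15)
(-44 + P)*(-45) = (-44 + 15)*(-45) = -29*(-45) = 1305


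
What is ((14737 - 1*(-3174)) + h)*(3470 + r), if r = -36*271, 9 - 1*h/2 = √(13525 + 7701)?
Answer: -112701694 + 12572*√21226 ≈ -1.1087e+8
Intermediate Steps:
h = 18 - 2*√21226 (h = 18 - 2*√(13525 + 7701) = 18 - 2*√21226 ≈ -273.38)
r = -9756
((14737 - 1*(-3174)) + h)*(3470 + r) = ((14737 - 1*(-3174)) + (18 - 2*√21226))*(3470 - 9756) = ((14737 + 3174) + (18 - 2*√21226))*(-6286) = (17911 + (18 - 2*√21226))*(-6286) = (17929 - 2*√21226)*(-6286) = -112701694 + 12572*√21226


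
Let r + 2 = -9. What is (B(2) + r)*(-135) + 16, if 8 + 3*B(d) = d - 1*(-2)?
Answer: 1681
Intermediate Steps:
r = -11 (r = -2 - 9 = -11)
B(d) = -2 + d/3 (B(d) = -8/3 + (d - 1*(-2))/3 = -8/3 + (d + 2)/3 = -8/3 + (2 + d)/3 = -8/3 + (2/3 + d/3) = -2 + d/3)
(B(2) + r)*(-135) + 16 = ((-2 + (1/3)*2) - 11)*(-135) + 16 = ((-2 + 2/3) - 11)*(-135) + 16 = (-4/3 - 11)*(-135) + 16 = -37/3*(-135) + 16 = 1665 + 16 = 1681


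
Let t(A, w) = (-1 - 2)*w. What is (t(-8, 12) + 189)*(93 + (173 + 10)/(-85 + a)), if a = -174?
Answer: 3657312/259 ≈ 14121.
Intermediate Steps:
t(A, w) = -3*w
(t(-8, 12) + 189)*(93 + (173 + 10)/(-85 + a)) = (-3*12 + 189)*(93 + (173 + 10)/(-85 - 174)) = (-36 + 189)*(93 + 183/(-259)) = 153*(93 + 183*(-1/259)) = 153*(93 - 183/259) = 153*(23904/259) = 3657312/259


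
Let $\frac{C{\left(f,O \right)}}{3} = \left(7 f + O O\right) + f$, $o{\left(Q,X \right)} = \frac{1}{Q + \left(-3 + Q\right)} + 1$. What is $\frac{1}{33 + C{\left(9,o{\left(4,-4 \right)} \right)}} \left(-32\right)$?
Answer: $- \frac{800}{6333} \approx -0.12632$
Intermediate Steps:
$o{\left(Q,X \right)} = 1 + \frac{1}{-3 + 2 Q}$ ($o{\left(Q,X \right)} = \frac{1}{-3 + 2 Q} + 1 = 1 + \frac{1}{-3 + 2 Q}$)
$C{\left(f,O \right)} = 3 O^{2} + 24 f$ ($C{\left(f,O \right)} = 3 \left(\left(7 f + O O\right) + f\right) = 3 \left(\left(7 f + O^{2}\right) + f\right) = 3 \left(\left(O^{2} + 7 f\right) + f\right) = 3 \left(O^{2} + 8 f\right) = 3 O^{2} + 24 f$)
$\frac{1}{33 + C{\left(9,o{\left(4,-4 \right)} \right)}} \left(-32\right) = \frac{1}{33 + \left(3 \left(\frac{2 \left(-1 + 4\right)}{-3 + 2 \cdot 4}\right)^{2} + 24 \cdot 9\right)} \left(-32\right) = \frac{1}{33 + \left(3 \left(2 \frac{1}{-3 + 8} \cdot 3\right)^{2} + 216\right)} \left(-32\right) = \frac{1}{33 + \left(3 \left(2 \cdot \frac{1}{5} \cdot 3\right)^{2} + 216\right)} \left(-32\right) = \frac{1}{33 + \left(3 \left(\frac{6}{5}\right)^{2} + 216\right)} \left(-32\right) = \frac{1}{33 + \left(3 \cdot \frac{36}{25} + 216\right)} \left(-32\right) = \frac{1}{33 + \left(\frac{108}{25} + 216\right)} \left(-32\right) = \frac{1}{33 + \frac{5508}{25}} \left(-32\right) = \frac{1}{\frac{6333}{25}} \left(-32\right) = \frac{25}{6333} \left(-32\right) = - \frac{800}{6333}$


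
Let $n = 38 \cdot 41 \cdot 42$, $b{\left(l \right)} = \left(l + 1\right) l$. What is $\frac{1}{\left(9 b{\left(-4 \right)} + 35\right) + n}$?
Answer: $\frac{1}{65579} \approx 1.5249 \cdot 10^{-5}$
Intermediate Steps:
$b{\left(l \right)} = l \left(1 + l\right)$ ($b{\left(l \right)} = \left(1 + l\right) l = l \left(1 + l\right)$)
$n = 65436$ ($n = 1558 \cdot 42 = 65436$)
$\frac{1}{\left(9 b{\left(-4 \right)} + 35\right) + n} = \frac{1}{\left(9 \left(- 4 \left(1 - 4\right)\right) + 35\right) + 65436} = \frac{1}{\left(9 \left(\left(-4\right) \left(-3\right)\right) + 35\right) + 65436} = \frac{1}{\left(9 \cdot 12 + 35\right) + 65436} = \frac{1}{\left(108 + 35\right) + 65436} = \frac{1}{143 + 65436} = \frac{1}{65579}$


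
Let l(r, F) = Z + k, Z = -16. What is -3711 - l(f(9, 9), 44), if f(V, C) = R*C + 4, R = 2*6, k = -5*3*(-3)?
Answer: -3740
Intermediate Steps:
k = 45 (k = -15*(-3) = 45)
R = 12
f(V, C) = 4 + 12*C (f(V, C) = 12*C + 4 = 4 + 12*C)
l(r, F) = 29 (l(r, F) = -16 + 45 = 29)
-3711 - l(f(9, 9), 44) = -3711 - 1*29 = -3711 - 29 = -3740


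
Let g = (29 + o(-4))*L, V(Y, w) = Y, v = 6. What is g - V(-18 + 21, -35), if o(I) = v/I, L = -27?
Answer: -1491/2 ≈ -745.50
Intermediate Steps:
o(I) = 6/I
g = -1485/2 (g = (29 + 6/(-4))*(-27) = (29 + 6*(-¼))*(-27) = (29 - 3/2)*(-27) = (55/2)*(-27) = -1485/2 ≈ -742.50)
g - V(-18 + 21, -35) = -1485/2 - (-18 + 21) = -1485/2 - 1*3 = -1485/2 - 3 = -1491/2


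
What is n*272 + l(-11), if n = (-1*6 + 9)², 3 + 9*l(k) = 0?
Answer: 7343/3 ≈ 2447.7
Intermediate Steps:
l(k) = -⅓ (l(k) = -⅓ + (⅑)*0 = -⅓ + 0 = -⅓)
n = 9 (n = (-6 + 9)² = 3² = 9)
n*272 + l(-11) = 9*272 - ⅓ = 2448 - ⅓ = 7343/3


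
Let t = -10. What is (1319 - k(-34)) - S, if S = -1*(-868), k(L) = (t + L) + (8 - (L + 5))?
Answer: 458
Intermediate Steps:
k(L) = -7 (k(L) = (-10 + L) + (8 - (L + 5)) = (-10 + L) + (8 - (5 + L)) = (-10 + L) + (8 + (-5 - L)) = (-10 + L) + (3 - L) = -7)
S = 868
(1319 - k(-34)) - S = (1319 - 1*(-7)) - 1*868 = (1319 + 7) - 868 = 1326 - 868 = 458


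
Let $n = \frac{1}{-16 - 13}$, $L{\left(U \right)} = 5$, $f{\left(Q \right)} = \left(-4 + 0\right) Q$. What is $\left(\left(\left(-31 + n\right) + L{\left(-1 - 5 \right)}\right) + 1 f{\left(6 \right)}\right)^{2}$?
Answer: $\frac{2105401}{841} \approx 2503.4$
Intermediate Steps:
$f{\left(Q \right)} = - 4 Q$
$n = - \frac{1}{29}$ ($n = \frac{1}{-29} = - \frac{1}{29} \approx -0.034483$)
$\left(\left(\left(-31 + n\right) + L{\left(-1 - 5 \right)}\right) + 1 f{\left(6 \right)}\right)^{2} = \left(\left(\left(-31 - \frac{1}{29}\right) + 5\right) + 1 \left(\left(-4\right) 6\right)\right)^{2} = \left(\left(- \frac{900}{29} + 5\right) + 1 \left(-24\right)\right)^{2} = \left(- \frac{755}{29} - 24\right)^{2} = \left(- \frac{1451}{29}\right)^{2} = \frac{2105401}{841}$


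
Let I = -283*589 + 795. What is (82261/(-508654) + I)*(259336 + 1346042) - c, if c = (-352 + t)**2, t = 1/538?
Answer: -19604708778295266142539/73613424188 ≈ -2.6632e+11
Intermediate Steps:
I = -165892 (I = -166687 + 795 = -165892)
t = 1/538 ≈ 0.0018587
c = 35862890625/289444 (c = (-352 + 1/538)**2 = (-189375/538)**2 = 35862890625/289444 ≈ 1.2390e+5)
(82261/(-508654) + I)*(259336 + 1346042) - c = (82261/(-508654) - 165892)*(259336 + 1346042) - 1*35862890625/289444 = (82261*(-1/508654) - 165892)*1605378 - 35862890625/289444 = (-82261/508654 - 165892)*1605378 - 35862890625/289444 = -84381711629/508654*1605378 - 35862890625/289444 = -67732271725770381/254327 - 35862890625/289444 = -19604708778295266142539/73613424188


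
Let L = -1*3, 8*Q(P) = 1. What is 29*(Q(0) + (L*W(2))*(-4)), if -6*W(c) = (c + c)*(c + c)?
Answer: -7395/8 ≈ -924.38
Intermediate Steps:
W(c) = -2*c²/3 (W(c) = -(c + c)*(c + c)/6 = -2*c*2*c/6 = -2*c²/3)
Q(P) = ⅛ (Q(P) = (⅛)*1 = ⅛)
L = -3
29*(Q(0) + (L*W(2))*(-4)) = 29*(⅛ - (-2)*2²*(-4)) = 29*(⅛ - (-2)*4*(-4)) = 29*(⅛ - 3*(-8/3)*(-4)) = 29*(⅛ + 8*(-4)) = 29*(⅛ - 32) = 29*(-255/8) = -7395/8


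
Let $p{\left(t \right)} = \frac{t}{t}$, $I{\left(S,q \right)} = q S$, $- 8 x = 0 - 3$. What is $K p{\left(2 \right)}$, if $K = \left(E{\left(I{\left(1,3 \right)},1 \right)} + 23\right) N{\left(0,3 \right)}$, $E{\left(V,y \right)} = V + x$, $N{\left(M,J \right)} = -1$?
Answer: $- \frac{211}{8} \approx -26.375$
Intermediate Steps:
$x = \frac{3}{8}$ ($x = - \frac{0 - 3}{8} = \left(- \frac{1}{8}\right) \left(-3\right) = \frac{3}{8} \approx 0.375$)
$I{\left(S,q \right)} = S q$
$p{\left(t \right)} = 1$
$E{\left(V,y \right)} = \frac{3}{8} + V$ ($E{\left(V,y \right)} = V + \frac{3}{8} = \frac{3}{8} + V$)
$K = - \frac{211}{8}$ ($K = \left(\left(\frac{3}{8} + 1 \cdot 3\right) + 23\right) \left(-1\right) = \left(\left(\frac{3}{8} + 3\right) + 23\right) \left(-1\right) = \left(\frac{27}{8} + 23\right) \left(-1\right) = \frac{211}{8} \left(-1\right) = - \frac{211}{8} \approx -26.375$)
$K p{\left(2 \right)} = \left(- \frac{211}{8}\right) 1 = - \frac{211}{8}$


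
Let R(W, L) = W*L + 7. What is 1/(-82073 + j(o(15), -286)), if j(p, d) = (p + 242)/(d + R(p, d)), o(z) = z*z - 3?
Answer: -2199/180478543 ≈ -1.2184e-5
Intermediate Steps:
o(z) = -3 + z² (o(z) = z² - 3 = -3 + z²)
R(W, L) = 7 + L*W (R(W, L) = L*W + 7 = 7 + L*W)
j(p, d) = (242 + p)/(7 + d + d*p) (j(p, d) = (p + 242)/(d + (7 + d*p)) = (242 + p)/(7 + d + d*p))
1/(-82073 + j(o(15), -286)) = 1/(-82073 + (242 + (-3 + 15²))/(7 - 286 - 286*(-3 + 15²))) = 1/(-82073 + (242 + (-3 + 225))/(7 - 286 - 286*(-3 + 225))) = 1/(-82073 + (242 + 222)/(7 - 286 - 286*222)) = 1/(-82073 + 464/(7 - 286 - 63492)) = 1/(-82073 + 464/(-63771)) = 1/(-82073 - 1/63771*464) = 1/(-82073 - 16/2199) = 1/(-180478543/2199) = -2199/180478543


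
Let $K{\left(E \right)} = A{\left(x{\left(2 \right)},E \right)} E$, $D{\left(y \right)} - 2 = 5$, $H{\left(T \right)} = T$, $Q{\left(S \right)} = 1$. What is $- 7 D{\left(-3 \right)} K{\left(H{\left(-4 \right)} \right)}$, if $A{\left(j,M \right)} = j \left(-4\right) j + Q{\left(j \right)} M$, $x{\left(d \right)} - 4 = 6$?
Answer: $-79184$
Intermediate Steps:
$x{\left(d \right)} = 10$ ($x{\left(d \right)} = 4 + 6 = 10$)
$D{\left(y \right)} = 7$ ($D{\left(y \right)} = 2 + 5 = 7$)
$A{\left(j,M \right)} = M - 4 j^{2}$ ($A{\left(j,M \right)} = j \left(-4\right) j + 1 M = - 4 j j + M = - 4 j^{2} + M = M - 4 j^{2}$)
$K{\left(E \right)} = E \left(-400 + E\right)$ ($K{\left(E \right)} = \left(E - 4 \cdot 10^{2}\right) E = \left(E - 400\right) E = \left(-400 + E\right) E = E \left(-400 + E\right)$)
$- 7 D{\left(-3 \right)} K{\left(H{\left(-4 \right)} \right)} = \left(-7\right) 7 \left(- 4 \left(-400 - 4\right)\right) = - 49 \left(\left(-4\right) \left(-404\right)\right) = \left(-49\right) 1616 = -79184$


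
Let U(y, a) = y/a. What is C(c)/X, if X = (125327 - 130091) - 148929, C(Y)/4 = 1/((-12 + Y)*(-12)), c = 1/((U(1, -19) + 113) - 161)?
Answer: -913/5060342025 ≈ -1.8042e-7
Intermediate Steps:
c = -19/913 (c = 1/((1/(-19) + 113) - 161) = 1/((1*(-1/19) + 113) - 161) = 1/((-1/19 + 113) - 161) = 1/(2146/19 - 161) = 1/(-913/19) = -19/913 ≈ -0.020811)
C(Y) = 4/(144 - 12*Y) (C(Y) = 4/(((-12 + Y)*(-12))) = 4/(144 - 12*Y))
X = -153693 (X = -4764 - 148929 = -153693)
C(c)/X = -1/(-36 + 3*(-19/913))/(-153693) = -1/(-36 - 57/913)*(-1/153693) = -1/(-32925/913)*(-1/153693) = -1*(-913/32925)*(-1/153693) = (913/32925)*(-1/153693) = -913/5060342025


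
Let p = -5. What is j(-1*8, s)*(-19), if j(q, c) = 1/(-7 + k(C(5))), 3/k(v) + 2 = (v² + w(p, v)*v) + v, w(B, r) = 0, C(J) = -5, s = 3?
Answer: 114/41 ≈ 2.7805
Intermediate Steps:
k(v) = 3/(-2 + v + v²) (k(v) = 3/(-2 + ((v² + 0*v) + v)) = 3/(-2 + ((v² + 0) + v)) = 3/(-2 + (v² + v)) = 3/(-2 + (v + v²)) = 3/(-2 + v + v²))
j(q, c) = -6/41 (j(q, c) = 1/(-7 + 3/(-2 - 5 + (-5)²)) = 1/(-7 + 3/(-2 - 5 + 25)) = 1/(-7 + 3/18) = 1/(-7 + 3*(1/18)) = 1/(-7 + ⅙) = 1/(-41/6) = -6/41)
j(-1*8, s)*(-19) = -6/41*(-19) = 114/41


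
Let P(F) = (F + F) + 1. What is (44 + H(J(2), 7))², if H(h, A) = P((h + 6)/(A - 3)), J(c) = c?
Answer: 2401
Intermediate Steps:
P(F) = 1 + 2*F (P(F) = 2*F + 1 = 1 + 2*F)
H(h, A) = 1 + 2*(6 + h)/(-3 + A) (H(h, A) = 1 + 2*((h + 6)/(A - 3)) = 1 + 2*((6 + h)/(-3 + A)) = 1 + 2*(6 + h)/(-3 + A))
(44 + H(J(2), 7))² = (44 + (9 + 7 + 2*2)/(-3 + 7))² = (44 + (9 + 7 + 4)/4)² = (44 + (¼)*20)² = (44 + 5)² = 49² = 2401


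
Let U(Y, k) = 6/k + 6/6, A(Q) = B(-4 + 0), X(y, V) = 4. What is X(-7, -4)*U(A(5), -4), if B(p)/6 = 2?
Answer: -2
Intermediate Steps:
B(p) = 12 (B(p) = 6*2 = 12)
A(Q) = 12
U(Y, k) = 1 + 6/k (U(Y, k) = 6/k + 6*(⅙) = 6/k + 1 = 1 + 6/k)
X(-7, -4)*U(A(5), -4) = 4*((6 - 4)/(-4)) = 4*(-¼*2) = 4*(-½) = -2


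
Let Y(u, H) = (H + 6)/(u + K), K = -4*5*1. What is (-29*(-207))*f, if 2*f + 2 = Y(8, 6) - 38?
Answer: -246123/2 ≈ -1.2306e+5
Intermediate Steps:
K = -20 (K = -20*1 = -20)
Y(u, H) = (6 + H)/(-20 + u) (Y(u, H) = (H + 6)/(u - 20) = (6 + H)/(-20 + u))
f = -41/2 (f = -1 + ((6 + 6)/(-20 + 8) - 38)/2 = -1 + (12/(-12) - 38)/2 = -1 + (-1/12*12 - 38)/2 = -1 + (-1 - 38)/2 = -1 + (½)*(-39) = -1 - 39/2 = -41/2 ≈ -20.500)
(-29*(-207))*f = -29*(-207)*(-41/2) = 6003*(-41/2) = -246123/2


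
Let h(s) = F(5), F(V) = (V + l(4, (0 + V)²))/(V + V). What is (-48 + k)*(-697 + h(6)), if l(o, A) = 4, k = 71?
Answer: -160103/10 ≈ -16010.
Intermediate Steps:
F(V) = (4 + V)/(2*V) (F(V) = (V + 4)/(V + V) = (4 + V)/((2*V)) = (4 + V)*(1/(2*V)) = (4 + V)/(2*V))
h(s) = 9/10 (h(s) = (½)*(4 + 5)/5 = (½)*(⅕)*9 = 9/10)
(-48 + k)*(-697 + h(6)) = (-48 + 71)*(-697 + 9/10) = 23*(-6961/10) = -160103/10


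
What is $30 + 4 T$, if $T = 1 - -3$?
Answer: $46$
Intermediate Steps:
$T = 4$ ($T = 1 + 3 = 4$)
$30 + 4 T = 30 + 4 \cdot 4 = 30 + 16 = 46$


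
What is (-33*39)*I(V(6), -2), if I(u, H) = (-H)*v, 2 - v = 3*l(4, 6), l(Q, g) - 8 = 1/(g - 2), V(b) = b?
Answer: 117117/2 ≈ 58559.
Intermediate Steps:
l(Q, g) = 8 + 1/(-2 + g) (l(Q, g) = 8 + 1/(g - 2) = 8 + 1/(-2 + g))
v = -91/4 (v = 2 - 3*(-15 + 8*6)/(-2 + 6) = 2 - 3*(-15 + 48)/4 = 2 - 3*(¼)*33 = 2 - 3*33/4 = 2 - 1*99/4 = 2 - 99/4 = -91/4 ≈ -22.750)
I(u, H) = 91*H/4 (I(u, H) = -H*(-91/4) = 91*H/4)
(-33*39)*I(V(6), -2) = (-33*39)*((91/4)*(-2)) = -1287*(-91/2) = 117117/2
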